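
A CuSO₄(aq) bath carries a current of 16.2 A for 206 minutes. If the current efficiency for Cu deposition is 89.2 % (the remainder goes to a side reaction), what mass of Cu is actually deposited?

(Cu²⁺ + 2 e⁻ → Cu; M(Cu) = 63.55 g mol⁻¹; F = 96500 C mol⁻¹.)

58.8 g

Q = I·t = 16.20 × 12360 = 200200 C.
n(e⁻) = 200200/96500 = 2.075 mol; theoretically n(Cu) = 2.075/2 = 1.037 mol, m_theo = 65.93 g.
At 89.2 % efficiency, m_actual = 0.892 × 65.93 = 58.8 g.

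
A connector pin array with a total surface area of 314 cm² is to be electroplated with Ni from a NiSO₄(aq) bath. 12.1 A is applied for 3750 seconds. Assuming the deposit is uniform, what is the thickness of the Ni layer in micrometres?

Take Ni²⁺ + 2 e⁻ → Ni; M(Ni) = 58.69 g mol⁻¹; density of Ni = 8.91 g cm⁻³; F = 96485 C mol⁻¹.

49.3 μm

Q = I·t = 12.10 × 3750.0 = 45380 C; n(e⁻) = 0.4703 mol.
n(Ni) = n(e⁻)/2 = 0.2351 mol, so m = 0.2351 × 58.69 = 13.80 g.
Volume = m/ρ = 13.80 / 8.91 = 1.549 cm³.
Thickness = V/A = 1.549 / 314 = 0.00493 cm = 49.3 μm.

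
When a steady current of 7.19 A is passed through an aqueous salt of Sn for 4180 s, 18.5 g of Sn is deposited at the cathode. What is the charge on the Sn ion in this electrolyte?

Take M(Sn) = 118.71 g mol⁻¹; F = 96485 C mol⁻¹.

+2

Q = I·t = 7.190 A × 4180.0 s = 30050 C, so n(e⁻) = 30050/96485 = 0.3115 mol.
n(Sn) deposited = 18.5 / 118.71 = 0.1558 mol.
Electrons per atom = n(e⁻)/n(Sn) = 0.3115 / 0.1558 = 2.00 ≈ 2, so the ion is Sn²⁺.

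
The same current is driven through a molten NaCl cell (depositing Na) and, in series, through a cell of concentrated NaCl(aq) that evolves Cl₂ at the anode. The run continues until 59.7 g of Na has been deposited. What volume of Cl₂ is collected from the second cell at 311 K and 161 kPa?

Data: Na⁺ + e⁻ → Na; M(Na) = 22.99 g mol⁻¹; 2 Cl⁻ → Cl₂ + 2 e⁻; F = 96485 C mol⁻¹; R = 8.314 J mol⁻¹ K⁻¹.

n(Na) = 59.7 / 22.99 = 2.597 mol, so n(e⁻) = 1 × 2.597 = 2.597 mol.
The cells are in series, so the same 2.597 mol of electrons passes through the second cell.
2 Cl⁻ → Cl₂ + 2 e⁻ — 2 mol e⁻ per mol Cl₂, so n(Cl₂) = 2.597/2 = 1.298 mol.
V = nRT/P = (1.298 × 8.314 × 311) / (161 × 10³) = 0.0209 m³ = 20.9 L.

20.9 L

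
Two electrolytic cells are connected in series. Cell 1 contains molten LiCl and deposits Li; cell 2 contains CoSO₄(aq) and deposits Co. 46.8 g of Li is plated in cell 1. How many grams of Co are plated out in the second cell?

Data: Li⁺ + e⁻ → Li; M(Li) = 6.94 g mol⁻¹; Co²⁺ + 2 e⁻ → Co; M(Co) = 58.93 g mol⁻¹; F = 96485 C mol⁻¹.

199 g

n(Li) = 46.8 / 6.94 = 6.744 mol.
Since Li⁺ + e⁻ → Li, n(e⁻) passed = 1 × 6.744 = 6.744 mol.
Cells in series carry the same charge, so the same 6.744 mol of electrons passes through cell 2.
Co²⁺ + 2 e⁻ → Co, so n(Co) = 6.744 / 2 = 3.372 mol.
m(Co) = 3.372 × 58.93 = 199 g.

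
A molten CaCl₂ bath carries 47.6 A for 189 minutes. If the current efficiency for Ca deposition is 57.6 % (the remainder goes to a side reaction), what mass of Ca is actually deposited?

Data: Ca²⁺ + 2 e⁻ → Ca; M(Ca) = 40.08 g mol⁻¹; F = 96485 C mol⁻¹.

64.6 g

Q = I·t = 47.60 × 11340 = 539800 C.
n(e⁻) = 539800/96485 = 5.594 mol; theoretically n(Ca) = 5.594/2 = 2.797 mol, m_theo = 112.1 g.
At 57.6 % efficiency, m_actual = 0.576 × 112.1 = 64.6 g.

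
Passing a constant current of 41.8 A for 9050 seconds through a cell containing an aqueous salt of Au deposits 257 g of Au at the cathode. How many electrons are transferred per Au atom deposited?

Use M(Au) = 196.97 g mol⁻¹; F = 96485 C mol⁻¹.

3

Q = I·t = 41.80 A × 9050.0 s = 378300 C, so n(e⁻) = 378300/96485 = 3.921 mol.
n(Au) deposited = 257 / 196.97 = 1.305 mol.
Electrons per atom = n(e⁻)/n(Au) = 3.921 / 1.305 = 3.00 ≈ 3, so the ion is Au³⁺.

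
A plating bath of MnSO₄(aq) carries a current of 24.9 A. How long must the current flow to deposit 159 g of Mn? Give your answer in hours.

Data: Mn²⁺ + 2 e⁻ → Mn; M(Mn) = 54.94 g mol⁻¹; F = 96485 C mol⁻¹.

n(Mn) = m/M = 159 / 54.94 = 2.894 mol.
Each Mn atom requires 2 electrons, so n(e⁻) = 2 × 2.894 = 5.788 mol.
Q = n(e⁻)·F = 5.788 × 96485 = 558500 C.
t = Q/I = 558500 / 24.90 A = 22430 s = 6.23 h.

6.23 h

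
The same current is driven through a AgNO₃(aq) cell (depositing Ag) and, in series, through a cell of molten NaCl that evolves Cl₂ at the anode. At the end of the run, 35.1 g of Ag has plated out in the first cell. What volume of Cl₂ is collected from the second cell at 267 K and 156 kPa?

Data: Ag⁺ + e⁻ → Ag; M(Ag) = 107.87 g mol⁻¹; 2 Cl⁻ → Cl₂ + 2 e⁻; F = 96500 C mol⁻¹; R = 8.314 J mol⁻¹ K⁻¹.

n(Ag) = 35.1 / 107.87 = 0.3254 mol, so n(e⁻) = 1 × 0.3254 = 0.3254 mol.
The cells are in series, so the same 0.3254 mol of electrons passes through the second cell.
2 Cl⁻ → Cl₂ + 2 e⁻ — 2 mol e⁻ per mol Cl₂, so n(Cl₂) = 0.3254/2 = 0.1627 mol.
V = nRT/P = (0.1627 × 8.314 × 267) / (156 × 10³) = 0.00232 m³ = 2.32 L.

2.32 L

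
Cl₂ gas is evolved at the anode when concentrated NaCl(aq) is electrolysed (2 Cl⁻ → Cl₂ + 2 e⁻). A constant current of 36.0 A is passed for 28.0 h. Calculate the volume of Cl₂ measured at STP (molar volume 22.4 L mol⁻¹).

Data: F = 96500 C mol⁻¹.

Q = I·t = 36.00 A × 100800 s = 3629000 C.
n(e⁻) = Q/F = 3629000 / 96500 = 37.60 mol.
2 electrons are transferred per Cl₂ molecule, so n(Cl₂) = 37.60 / 2 = 18.80 mol.
V = n × V_m = 18.80 × 22.4 = 421 L.

421 L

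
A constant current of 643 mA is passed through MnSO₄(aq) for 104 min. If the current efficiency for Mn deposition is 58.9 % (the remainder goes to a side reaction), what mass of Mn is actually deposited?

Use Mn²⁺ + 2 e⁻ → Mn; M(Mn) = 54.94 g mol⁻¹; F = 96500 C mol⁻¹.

Q = I·t = 0.6430 × 6240.0 = 4012 C.
n(e⁻) = 4012/96500 = 0.04158 mol; theoretically n(Mn) = 0.04158/2 = 0.02079 mol, m_theo = 1.142 g.
At 58.9 % efficiency, m_actual = 0.589 × 1.142 = 0.673 g.

0.673 g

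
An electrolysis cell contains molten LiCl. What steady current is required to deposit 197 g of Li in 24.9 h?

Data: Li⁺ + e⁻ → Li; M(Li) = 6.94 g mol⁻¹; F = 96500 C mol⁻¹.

30.6 A

n(Li) = 197 / 6.94 = 28.39 mol.
n(e⁻) = 1 × 28.39 = 28.39 mol.
Q = n(e⁻)·F = 28.39 × 96500 = 2739000 C.
I = Q/t = 2739000 / 89640 s = 30.6 A.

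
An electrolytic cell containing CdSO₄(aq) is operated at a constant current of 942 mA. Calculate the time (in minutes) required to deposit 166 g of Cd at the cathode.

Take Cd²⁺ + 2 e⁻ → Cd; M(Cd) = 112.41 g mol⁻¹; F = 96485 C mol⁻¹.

n(Cd) = m/M = 166 / 112.41 = 1.477 mol.
Each Cd atom requires 2 electrons, so n(e⁻) = 2 × 1.477 = 2.953 mol.
Q = n(e⁻)·F = 2.953 × 96485 = 285000 C.
t = Q/I = 285000 / 0.9420 A = 302500 s = 5040 min.

5040 min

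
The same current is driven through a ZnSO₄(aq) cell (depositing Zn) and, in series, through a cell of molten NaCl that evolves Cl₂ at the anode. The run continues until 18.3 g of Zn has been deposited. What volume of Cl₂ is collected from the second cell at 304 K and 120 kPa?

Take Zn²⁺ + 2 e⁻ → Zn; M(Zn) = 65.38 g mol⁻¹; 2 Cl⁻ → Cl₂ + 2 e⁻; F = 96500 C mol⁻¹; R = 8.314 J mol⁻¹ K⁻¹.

5.90 L

n(Zn) = 18.3 / 65.38 = 0.2799 mol, so n(e⁻) = 2 × 0.2799 = 0.5598 mol.
The cells are in series, so the same 0.5598 mol of electrons passes through the second cell.
2 Cl⁻ → Cl₂ + 2 e⁻ — 2 mol e⁻ per mol Cl₂, so n(Cl₂) = 0.5598/2 = 0.2799 mol.
V = nRT/P = (0.2799 × 8.314 × 304) / (120 × 10³) = 0.00590 m³ = 5.90 L.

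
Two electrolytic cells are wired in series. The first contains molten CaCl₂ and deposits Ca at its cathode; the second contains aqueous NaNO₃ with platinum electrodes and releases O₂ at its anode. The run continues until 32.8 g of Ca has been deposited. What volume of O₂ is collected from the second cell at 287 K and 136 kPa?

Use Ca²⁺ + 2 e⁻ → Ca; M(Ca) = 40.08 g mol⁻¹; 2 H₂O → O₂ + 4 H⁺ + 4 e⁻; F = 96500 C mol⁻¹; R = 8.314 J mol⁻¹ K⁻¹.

n(Ca) = 32.8 / 40.08 = 0.8184 mol, so n(e⁻) = 2 × 0.8184 = 1.637 mol.
The cells are in series, so the same 1.637 mol of electrons passes through the second cell.
2 H₂O → O₂ + 4 H⁺ + 4 e⁻ — 4 mol e⁻ per mol O₂, so n(O₂) = 1.637/4 = 0.4092 mol.
V = nRT/P = (0.4092 × 8.314 × 287) / (136 × 10³) = 0.00718 m³ = 7.18 L.

7.18 L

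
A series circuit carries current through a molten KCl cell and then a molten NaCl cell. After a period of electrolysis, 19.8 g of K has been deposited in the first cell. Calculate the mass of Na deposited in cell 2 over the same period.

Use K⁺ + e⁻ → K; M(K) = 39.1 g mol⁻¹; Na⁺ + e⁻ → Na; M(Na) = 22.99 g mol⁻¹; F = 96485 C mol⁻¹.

n(K) = 19.8 / 39.1 = 0.5064 mol.
Since K⁺ + e⁻ → K, n(e⁻) passed = 1 × 0.5064 = 0.5064 mol.
Cells in series carry the same charge, so the same 0.5064 mol of electrons passes through cell 2.
Na⁺ + e⁻ → Na, so n(Na) = 0.5064 / 1 = 0.5064 mol.
m(Na) = 0.5064 × 22.99 = 11.6 g.

11.6 g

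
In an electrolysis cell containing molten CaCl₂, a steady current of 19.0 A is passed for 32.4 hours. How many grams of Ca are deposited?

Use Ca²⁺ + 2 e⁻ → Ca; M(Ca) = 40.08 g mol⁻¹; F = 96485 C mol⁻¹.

Q = I·t = 19.00 A × 116640 s = 2216000 C.
n(e⁻) = Q/F = 2216000 / 96485 = 22.97 mol.
Ca²⁺ + 2 e⁻ → Ca, so n(Ca) = n(e⁻)/2 = 11.48 mol.
m = n·M = 11.48 × 40.08 = 460 g.

460 g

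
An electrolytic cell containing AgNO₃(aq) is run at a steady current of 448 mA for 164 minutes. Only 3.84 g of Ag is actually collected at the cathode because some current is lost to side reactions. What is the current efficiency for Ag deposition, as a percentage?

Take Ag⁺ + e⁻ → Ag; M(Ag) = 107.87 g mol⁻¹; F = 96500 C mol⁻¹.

Q = I·t = 0.4480 × 9840.0 = 4408 C; n(e⁻) = 4408/96500 = 0.04568 mol.
Theoretical n(Ag) = n(e⁻)/1 = 0.04568 mol, i.e. m_theo = 0.04568 × 107.87 = 4.928 g.
Efficiency = m_actual / m_theo = 3.84 / 4.928 = 77.9 %.

77.9 %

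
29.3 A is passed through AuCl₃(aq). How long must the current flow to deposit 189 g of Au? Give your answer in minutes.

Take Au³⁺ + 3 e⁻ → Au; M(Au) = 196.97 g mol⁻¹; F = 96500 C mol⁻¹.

n(Au) = m/M = 189 / 196.97 = 0.9595 mol.
Each Au atom requires 3 electrons, so n(e⁻) = 3 × 0.9595 = 2.879 mol.
Q = n(e⁻)·F = 2.879 × 96500 = 277800 C.
t = Q/I = 277800 / 29.30 A = 9481 s = 158 min.

158 min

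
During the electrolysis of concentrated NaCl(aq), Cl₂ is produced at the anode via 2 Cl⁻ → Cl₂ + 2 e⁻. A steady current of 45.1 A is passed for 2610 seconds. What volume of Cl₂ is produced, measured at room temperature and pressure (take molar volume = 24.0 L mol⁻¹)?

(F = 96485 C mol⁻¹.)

Q = I·t = 45.10 A × 2610.0 s = 117700 C.
n(e⁻) = Q/F = 117700 / 96485 = 1.220 mol.
2 electrons are transferred per Cl₂ molecule, so n(Cl₂) = 1.220 / 2 = 0.6100 mol.
V = n × V_m = 0.6100 × 24.0 = 14.6 L.

14.6 L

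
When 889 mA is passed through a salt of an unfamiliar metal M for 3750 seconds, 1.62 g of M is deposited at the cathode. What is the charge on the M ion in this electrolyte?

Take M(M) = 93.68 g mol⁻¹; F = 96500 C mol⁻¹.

+2

Q = I·t = 0.8890 A × 3750.0 s = 3334 C, so n(e⁻) = 3334/96500 = 0.03455 mol.
n(M) deposited = 1.62 / 93.68 = 0.01729 mol.
Electrons per atom = n(e⁻)/n(M) = 0.03455 / 0.01729 = 2.00 ≈ 2, so the ion is M²⁺.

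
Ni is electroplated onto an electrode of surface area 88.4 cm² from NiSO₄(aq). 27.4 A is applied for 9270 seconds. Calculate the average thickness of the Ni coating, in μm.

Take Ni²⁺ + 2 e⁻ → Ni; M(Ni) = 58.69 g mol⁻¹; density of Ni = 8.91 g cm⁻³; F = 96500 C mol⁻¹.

981 μm

Q = I·t = 27.40 × 9270.0 = 254000 C; n(e⁻) = 2.632 mol.
n(Ni) = n(e⁻)/2 = 1.316 mol, so m = 1.316 × 58.69 = 77.24 g.
Volume = m/ρ = 77.24 / 8.91 = 8.669 cm³.
Thickness = V/A = 8.669 / 88.4 = 0.0981 cm = 981 μm.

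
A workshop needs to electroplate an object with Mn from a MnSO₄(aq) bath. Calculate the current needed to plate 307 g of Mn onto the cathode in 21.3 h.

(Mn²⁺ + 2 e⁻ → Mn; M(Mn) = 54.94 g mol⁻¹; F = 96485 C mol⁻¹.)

n(Mn) = 307 / 54.94 = 5.588 mol.
n(e⁻) = 2 × 5.588 = 11.18 mol.
Q = n(e⁻)·F = 11.18 × 96485 = 1078000 C.
I = Q/t = 1078000 / 76680 s = 14.1 A.

14.1 A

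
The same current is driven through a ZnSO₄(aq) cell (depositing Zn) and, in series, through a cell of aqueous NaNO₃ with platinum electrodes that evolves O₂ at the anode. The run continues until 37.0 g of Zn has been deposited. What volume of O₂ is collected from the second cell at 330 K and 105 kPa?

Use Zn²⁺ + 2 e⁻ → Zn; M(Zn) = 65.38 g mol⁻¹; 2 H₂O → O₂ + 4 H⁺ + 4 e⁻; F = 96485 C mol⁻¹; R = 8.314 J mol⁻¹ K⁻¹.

n(Zn) = 37.0 / 65.38 = 0.5659 mol, so n(e⁻) = 2 × 0.5659 = 1.132 mol.
The cells are in series, so the same 1.132 mol of electrons passes through the second cell.
2 H₂O → O₂ + 4 H⁺ + 4 e⁻ — 4 mol e⁻ per mol O₂, so n(O₂) = 1.132/4 = 0.2830 mol.
V = nRT/P = (0.2830 × 8.314 × 330) / (105 × 10³) = 0.00739 m³ = 7.39 L.

7.39 L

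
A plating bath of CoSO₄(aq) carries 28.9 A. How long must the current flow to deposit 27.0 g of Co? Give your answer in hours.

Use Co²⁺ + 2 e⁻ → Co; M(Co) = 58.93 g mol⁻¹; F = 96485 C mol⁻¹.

0.850 h

n(Co) = m/M = 27.0 / 58.93 = 0.4582 mol.
Each Co atom requires 2 electrons, so n(e⁻) = 2 × 0.4582 = 0.9163 mol.
Q = n(e⁻)·F = 0.9163 × 96485 = 88410 C.
t = Q/I = 88410 / 28.90 A = 3059 s = 0.850 h.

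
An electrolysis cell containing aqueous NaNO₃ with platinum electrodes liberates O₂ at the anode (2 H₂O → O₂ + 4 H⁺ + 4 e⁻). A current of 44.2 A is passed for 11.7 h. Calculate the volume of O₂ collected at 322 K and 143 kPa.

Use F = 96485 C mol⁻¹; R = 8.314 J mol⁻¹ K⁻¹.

Q = I·t = 44.20 A × 42120 s = 1862000 C.
n(e⁻) = Q/F = 1862000 / 96485 = 19.30 mol.
4 electrons are transferred per O₂ molecule, so n(O₂) = 19.30 / 4 = 4.824 mol.
V = nRT/P = (4.824 × 8.314 × 322) / (143 × 10³ Pa) = 0.0903 m³ = 90.3 L.

90.3 L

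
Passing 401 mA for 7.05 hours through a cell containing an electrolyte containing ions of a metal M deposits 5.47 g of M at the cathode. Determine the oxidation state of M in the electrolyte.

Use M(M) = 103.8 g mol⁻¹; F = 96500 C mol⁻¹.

+2

Q = I·t = 0.4010 A × 25380 s = 10180 C, so n(e⁻) = 10180/96500 = 0.1055 mol.
n(M) deposited = 5.47 / 103.8 = 0.05270 mol.
Electrons per atom = n(e⁻)/n(M) = 0.1055 / 0.05270 = 2.00 ≈ 2, so the ion is M²⁺.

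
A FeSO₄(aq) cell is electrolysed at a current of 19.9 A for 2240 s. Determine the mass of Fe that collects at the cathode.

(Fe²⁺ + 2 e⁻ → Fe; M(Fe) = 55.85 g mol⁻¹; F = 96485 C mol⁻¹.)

Q = I·t = 19.90 A × 2240.0 s = 44580 C.
n(e⁻) = Q/F = 44580 / 96485 = 0.4620 mol.
Fe²⁺ + 2 e⁻ → Fe, so n(Fe) = n(e⁻)/2 = 0.2310 mol.
m = n·M = 0.2310 × 55.85 = 12.9 g.

12.9 g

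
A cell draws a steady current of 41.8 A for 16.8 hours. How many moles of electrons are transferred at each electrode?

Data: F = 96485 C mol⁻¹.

26.2 mol

Q = I·t = 41.80 A × 60480 s = 2528000 C.
n(e⁻) = Q/F = 2528000 / 96485 = 26.2 mol.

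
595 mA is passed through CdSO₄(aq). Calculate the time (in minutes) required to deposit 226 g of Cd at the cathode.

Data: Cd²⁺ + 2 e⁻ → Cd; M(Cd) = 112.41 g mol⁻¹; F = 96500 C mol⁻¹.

n(Cd) = m/M = 226 / 112.41 = 2.010 mol.
Each Cd atom requires 2 electrons, so n(e⁻) = 2 × 2.010 = 4.021 mol.
Q = n(e⁻)·F = 4.021 × 96500 = 388000 C.
t = Q/I = 388000 / 0.5950 A = 652100 s = 10900 min.

10900 min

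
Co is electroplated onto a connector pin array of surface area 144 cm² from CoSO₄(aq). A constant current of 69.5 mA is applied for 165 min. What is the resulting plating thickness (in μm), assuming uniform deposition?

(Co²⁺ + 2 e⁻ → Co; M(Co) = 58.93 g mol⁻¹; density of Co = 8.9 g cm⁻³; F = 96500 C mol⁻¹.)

Q = I·t = 0.06950 × 9900.0 = 688.1 C; n(e⁻) = 0.007130 mol.
n(Co) = n(e⁻)/2 = 0.003565 mol, so m = 0.003565 × 58.93 = 0.2101 g.
Volume = m/ρ = 0.2101 / 8.9 = 0.02361 cm³.
Thickness = V/A = 0.02361 / 144 = 1.64 × 10⁻⁴ cm = 1.64 μm.

1.64 μm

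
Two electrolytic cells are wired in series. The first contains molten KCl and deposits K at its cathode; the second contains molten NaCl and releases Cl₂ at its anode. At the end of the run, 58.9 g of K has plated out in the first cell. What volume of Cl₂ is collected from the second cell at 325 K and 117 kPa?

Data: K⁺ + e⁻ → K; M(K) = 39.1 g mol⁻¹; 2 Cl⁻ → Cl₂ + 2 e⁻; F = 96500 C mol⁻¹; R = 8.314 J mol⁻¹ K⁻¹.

17.4 L

n(K) = 58.9 / 39.1 = 1.506 mol, so n(e⁻) = 1 × 1.506 = 1.506 mol.
The cells are in series, so the same 1.506 mol of electrons passes through the second cell.
2 Cl⁻ → Cl₂ + 2 e⁻ — 2 mol e⁻ per mol Cl₂, so n(Cl₂) = 1.506/2 = 0.7532 mol.
V = nRT/P = (0.7532 × 8.314 × 325) / (117 × 10³) = 0.0174 m³ = 17.4 L.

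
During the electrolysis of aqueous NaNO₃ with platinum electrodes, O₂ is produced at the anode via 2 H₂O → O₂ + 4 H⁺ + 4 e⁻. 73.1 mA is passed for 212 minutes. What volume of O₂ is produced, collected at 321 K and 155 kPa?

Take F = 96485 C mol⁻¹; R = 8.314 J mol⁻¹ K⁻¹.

Q = I·t = 0.07310 A × 12720 s = 929.8 C.
n(e⁻) = Q/F = 929.8 / 96485 = 0.009637 mol.
4 electrons are transferred per O₂ molecule, so n(O₂) = 0.009637 / 4 = 0.002409 mol.
V = nRT/P = (0.002409 × 8.314 × 321) / (155 × 10³ Pa) = 4.15 × 10⁻⁵ m³ = 0.0415 L.

0.0415 L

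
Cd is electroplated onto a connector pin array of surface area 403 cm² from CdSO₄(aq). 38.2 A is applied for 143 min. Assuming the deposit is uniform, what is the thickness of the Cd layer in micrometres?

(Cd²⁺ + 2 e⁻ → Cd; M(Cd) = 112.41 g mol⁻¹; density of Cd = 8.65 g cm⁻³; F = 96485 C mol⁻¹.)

Q = I·t = 38.20 × 8580.0 = 327800 C; n(e⁻) = 3.397 mol.
n(Cd) = n(e⁻)/2 = 1.698 mol, so m = 1.698 × 112.41 = 190.9 g.
Volume = m/ρ = 190.9 / 8.65 = 22.07 cm³.
Thickness = V/A = 22.07 / 403 = 0.0548 cm = 548 μm.

548 μm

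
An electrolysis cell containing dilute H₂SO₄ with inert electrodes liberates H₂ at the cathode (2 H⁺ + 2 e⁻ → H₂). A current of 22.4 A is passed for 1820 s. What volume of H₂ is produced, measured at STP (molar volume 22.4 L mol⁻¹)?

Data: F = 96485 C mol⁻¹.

Q = I·t = 22.40 A × 1820.0 s = 40770 C.
n(e⁻) = Q/F = 40770 / 96485 = 0.4225 mol.
2 electrons are transferred per H₂ molecule, so n(H₂) = 0.4225 / 2 = 0.2113 mol.
V = n × V_m = 0.2113 × 22.4 = 4.73 L.

4.73 L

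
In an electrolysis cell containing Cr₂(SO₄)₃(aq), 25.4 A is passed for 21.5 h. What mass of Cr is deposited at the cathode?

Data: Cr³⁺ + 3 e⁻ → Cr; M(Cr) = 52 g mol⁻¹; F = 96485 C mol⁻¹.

Q = I·t = 25.40 A × 77400 s = 1966000 C.
n(e⁻) = Q/F = 1966000 / 96485 = 20.38 mol.
Cr³⁺ + 3 e⁻ → Cr, so n(Cr) = n(e⁻)/3 = 6.792 mol.
m = n·M = 6.792 × 52 = 353 g.

353 g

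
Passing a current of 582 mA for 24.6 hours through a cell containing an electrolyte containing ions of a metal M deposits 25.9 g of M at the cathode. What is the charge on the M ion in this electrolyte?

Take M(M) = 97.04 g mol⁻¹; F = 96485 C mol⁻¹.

Q = I·t = 0.5820 A × 88560 s = 51540 C, so n(e⁻) = 51540/96485 = 0.5342 mol.
n(M) deposited = 25.9 / 97.04 = 0.2669 mol.
Electrons per atom = n(e⁻)/n(M) = 0.5342 / 0.2669 = 2.00 ≈ 2, so the ion is M²⁺.

+2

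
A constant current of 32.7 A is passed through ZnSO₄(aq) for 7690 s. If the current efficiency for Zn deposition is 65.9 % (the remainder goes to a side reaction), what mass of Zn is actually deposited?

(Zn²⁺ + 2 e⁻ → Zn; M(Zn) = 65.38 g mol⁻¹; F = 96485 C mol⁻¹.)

Q = I·t = 32.70 × 7690.0 = 251500 C.
n(e⁻) = 251500/96485 = 2.606 mol; theoretically n(Zn) = 2.606/2 = 1.303 mol, m_theo = 85.20 g.
At 65.9 % efficiency, m_actual = 0.659 × 85.20 = 56.1 g.

56.1 g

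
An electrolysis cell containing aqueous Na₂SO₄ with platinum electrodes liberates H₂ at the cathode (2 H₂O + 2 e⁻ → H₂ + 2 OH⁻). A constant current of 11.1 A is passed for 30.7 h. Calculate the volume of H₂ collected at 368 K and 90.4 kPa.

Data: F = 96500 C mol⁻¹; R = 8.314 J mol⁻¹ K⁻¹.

215 L

Q = I·t = 11.10 A × 110520 s = 1227000 C.
n(e⁻) = Q/F = 1227000 / 96500 = 12.71 mol.
2 electrons are transferred per H₂ molecule, so n(H₂) = 12.71 / 2 = 6.356 mol.
V = nRT/P = (6.356 × 8.314 × 368) / (90.4 × 10³ Pa) = 0.215 m³ = 215 L.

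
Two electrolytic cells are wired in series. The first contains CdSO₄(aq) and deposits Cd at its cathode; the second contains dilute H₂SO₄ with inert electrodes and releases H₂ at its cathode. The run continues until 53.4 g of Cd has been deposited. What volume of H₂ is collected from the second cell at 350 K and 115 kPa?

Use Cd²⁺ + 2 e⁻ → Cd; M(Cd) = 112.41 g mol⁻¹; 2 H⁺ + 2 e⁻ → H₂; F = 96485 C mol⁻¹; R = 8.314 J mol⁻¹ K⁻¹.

n(Cd) = 53.4 / 112.41 = 0.4750 mol, so n(e⁻) = 2 × 0.4750 = 0.9501 mol.
The cells are in series, so the same 0.9501 mol of electrons passes through the second cell.
2 H⁺ + 2 e⁻ → H₂ — 2 mol e⁻ per mol H₂, so n(H₂) = 0.9501/2 = 0.4750 mol.
V = nRT/P = (0.4750 × 8.314 × 350) / (115 × 10³) = 0.0120 m³ = 12.0 L.

12.0 L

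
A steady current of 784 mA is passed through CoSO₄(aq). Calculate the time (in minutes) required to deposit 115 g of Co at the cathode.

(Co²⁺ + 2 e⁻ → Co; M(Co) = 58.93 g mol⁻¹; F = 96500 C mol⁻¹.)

n(Co) = m/M = 115 / 58.93 = 1.951 mol.
Each Co atom requires 2 electrons, so n(e⁻) = 2 × 1.951 = 3.903 mol.
Q = n(e⁻)·F = 3.903 × 96500 = 376600 C.
t = Q/I = 376600 / 0.7840 A = 480400 s = 8010 min.

8010 min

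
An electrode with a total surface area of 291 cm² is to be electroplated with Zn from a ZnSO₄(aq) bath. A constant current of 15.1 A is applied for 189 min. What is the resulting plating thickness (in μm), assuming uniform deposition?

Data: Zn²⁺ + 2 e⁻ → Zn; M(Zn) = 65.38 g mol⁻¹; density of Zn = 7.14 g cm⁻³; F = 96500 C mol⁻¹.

279 μm

Q = I·t = 15.10 × 11340 = 171200 C; n(e⁻) = 1.774 mol.
n(Zn) = n(e⁻)/2 = 0.8872 mol, so m = 0.8872 × 65.38 = 58.01 g.
Volume = m/ρ = 58.01 / 7.14 = 8.124 cm³.
Thickness = V/A = 8.124 / 291 = 0.0279 cm = 279 μm.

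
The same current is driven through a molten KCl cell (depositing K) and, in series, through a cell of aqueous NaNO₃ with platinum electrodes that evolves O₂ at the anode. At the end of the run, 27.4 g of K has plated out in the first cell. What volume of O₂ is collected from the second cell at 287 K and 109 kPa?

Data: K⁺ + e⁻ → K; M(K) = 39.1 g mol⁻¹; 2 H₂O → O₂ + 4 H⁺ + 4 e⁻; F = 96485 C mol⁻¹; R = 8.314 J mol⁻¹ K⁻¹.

3.84 L

n(K) = 27.4 / 39.1 = 0.7008 mol, so n(e⁻) = 1 × 0.7008 = 0.7008 mol.
The cells are in series, so the same 0.7008 mol of electrons passes through the second cell.
2 H₂O → O₂ + 4 H⁺ + 4 e⁻ — 4 mol e⁻ per mol O₂, so n(O₂) = 0.7008/4 = 0.1752 mol.
V = nRT/P = (0.1752 × 8.314 × 287) / (109 × 10³) = 0.00384 m³ = 3.84 L.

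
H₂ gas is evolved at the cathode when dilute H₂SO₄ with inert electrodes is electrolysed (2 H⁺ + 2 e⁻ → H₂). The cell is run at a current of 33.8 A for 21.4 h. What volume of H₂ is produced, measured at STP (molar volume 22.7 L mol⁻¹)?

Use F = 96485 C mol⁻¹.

306 L

Q = I·t = 33.80 A × 77040 s = 2604000 C.
n(e⁻) = Q/F = 2604000 / 96485 = 26.99 mol.
2 electrons are transferred per H₂ molecule, so n(H₂) = 26.99 / 2 = 13.49 mol.
V = n × V_m = 13.49 × 22.7 = 306 L.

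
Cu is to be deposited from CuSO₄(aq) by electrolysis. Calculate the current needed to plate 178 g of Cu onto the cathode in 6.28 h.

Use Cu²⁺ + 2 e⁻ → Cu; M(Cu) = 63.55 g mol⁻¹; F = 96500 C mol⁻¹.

23.9 A

n(Cu) = 178 / 63.55 = 2.801 mol.
n(e⁻) = 2 × 2.801 = 5.602 mol.
Q = n(e⁻)·F = 5.602 × 96500 = 540600 C.
I = Q/t = 540600 / 22608 s = 23.9 A.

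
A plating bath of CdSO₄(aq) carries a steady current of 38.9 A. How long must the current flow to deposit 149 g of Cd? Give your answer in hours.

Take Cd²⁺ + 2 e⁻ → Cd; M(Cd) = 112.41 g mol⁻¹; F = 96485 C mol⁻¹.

1.83 h

n(Cd) = m/M = 149 / 112.41 = 1.326 mol.
Each Cd atom requires 2 electrons, so n(e⁻) = 2 × 1.326 = 2.651 mol.
Q = n(e⁻)·F = 2.651 × 96485 = 255800 C.
t = Q/I = 255800 / 38.90 A = 6575 s = 1.83 h.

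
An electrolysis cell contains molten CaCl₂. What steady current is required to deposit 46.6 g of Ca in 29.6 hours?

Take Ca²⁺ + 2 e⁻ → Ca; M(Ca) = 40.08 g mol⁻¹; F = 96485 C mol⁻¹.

n(Ca) = 46.6 / 40.08 = 1.163 mol.
n(e⁻) = 2 × 1.163 = 2.325 mol.
Q = n(e⁻)·F = 2.325 × 96485 = 224400 C.
I = Q/t = 224400 / 106560 s = 2.11 A.

2.11 A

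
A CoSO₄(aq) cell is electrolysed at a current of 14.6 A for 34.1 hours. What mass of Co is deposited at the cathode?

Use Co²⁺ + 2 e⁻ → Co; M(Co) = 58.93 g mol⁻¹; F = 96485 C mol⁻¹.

547 g

Q = I·t = 14.60 A × 122760 s = 1792000 C.
n(e⁻) = Q/F = 1792000 / 96485 = 18.58 mol.
Co²⁺ + 2 e⁻ → Co, so n(Co) = n(e⁻)/2 = 9.288 mol.
m = n·M = 9.288 × 58.93 = 547 g.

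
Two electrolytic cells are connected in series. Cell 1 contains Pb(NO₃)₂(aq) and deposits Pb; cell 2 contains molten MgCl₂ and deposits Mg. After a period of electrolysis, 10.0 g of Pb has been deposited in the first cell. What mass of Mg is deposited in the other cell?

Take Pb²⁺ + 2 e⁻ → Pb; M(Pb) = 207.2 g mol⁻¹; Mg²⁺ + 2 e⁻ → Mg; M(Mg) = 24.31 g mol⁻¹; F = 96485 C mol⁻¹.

1.17 g

n(Pb) = 10.0 / 207.2 = 0.04826 mol.
Since Pb²⁺ + 2 e⁻ → Pb, n(e⁻) passed = 2 × 0.04826 = 0.09653 mol.
Cells in series carry the same charge, so the same 0.09653 mol of electrons passes through cell 2.
Mg²⁺ + 2 e⁻ → Mg, so n(Mg) = 0.09653 / 2 = 0.04826 mol.
m(Mg) = 0.04826 × 24.31 = 1.17 g.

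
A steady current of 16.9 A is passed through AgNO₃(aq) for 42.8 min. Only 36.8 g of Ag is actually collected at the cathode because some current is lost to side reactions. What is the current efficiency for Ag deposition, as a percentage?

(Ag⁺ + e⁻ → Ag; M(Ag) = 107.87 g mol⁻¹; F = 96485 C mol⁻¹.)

75.8 %

Q = I·t = 16.90 × 2568.0 = 43400 C; n(e⁻) = 43400/96485 = 0.4498 mol.
Theoretical n(Ag) = n(e⁻)/1 = 0.4498 mol, i.e. m_theo = 0.4498 × 107.87 = 48.52 g.
Efficiency = m_actual / m_theo = 36.8 / 48.52 = 75.8 %.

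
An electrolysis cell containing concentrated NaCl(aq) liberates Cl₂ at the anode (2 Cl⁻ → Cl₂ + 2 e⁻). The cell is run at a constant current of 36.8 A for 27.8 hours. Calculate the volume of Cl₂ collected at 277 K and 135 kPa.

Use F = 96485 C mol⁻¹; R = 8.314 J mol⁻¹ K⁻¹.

326 L

Q = I·t = 36.80 A × 100080 s = 3683000 C.
n(e⁻) = Q/F = 3683000 / 96485 = 38.17 mol.
2 electrons are transferred per Cl₂ molecule, so n(Cl₂) = 38.17 / 2 = 19.09 mol.
V = nRT/P = (19.09 × 8.314 × 277) / (135 × 10³ Pa) = 0.326 m³ = 326 L.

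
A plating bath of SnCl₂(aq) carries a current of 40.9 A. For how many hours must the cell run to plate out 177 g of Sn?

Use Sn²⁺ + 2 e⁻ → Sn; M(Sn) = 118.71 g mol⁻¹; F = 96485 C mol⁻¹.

1.95 h

n(Sn) = m/M = 177 / 118.71 = 1.491 mol.
Each Sn atom requires 2 electrons, so n(e⁻) = 2 × 1.491 = 2.982 mol.
Q = n(e⁻)·F = 2.982 × 96485 = 287700 C.
t = Q/I = 287700 / 40.90 A = 7035 s = 1.95 h.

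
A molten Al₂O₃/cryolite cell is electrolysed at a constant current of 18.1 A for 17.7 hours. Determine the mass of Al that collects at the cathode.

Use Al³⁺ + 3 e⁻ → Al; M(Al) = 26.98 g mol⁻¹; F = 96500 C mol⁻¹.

Q = I·t = 18.10 A × 63720 s = 1153000 C.
n(e⁻) = Q/F = 1153000 / 96500 = 11.95 mol.
Al³⁺ + 3 e⁻ → Al, so n(Al) = n(e⁻)/3 = 3.984 mol.
m = n·M = 3.984 × 26.98 = 107 g.

107 g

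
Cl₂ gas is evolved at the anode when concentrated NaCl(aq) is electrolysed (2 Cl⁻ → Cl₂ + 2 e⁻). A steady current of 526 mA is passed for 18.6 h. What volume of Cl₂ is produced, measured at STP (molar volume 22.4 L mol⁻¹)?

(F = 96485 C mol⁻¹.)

4.09 L

Q = I·t = 0.5260 A × 66960 s = 35220 C.
n(e⁻) = Q/F = 35220 / 96485 = 0.3650 mol.
2 electrons are transferred per Cl₂ molecule, so n(Cl₂) = 0.3650 / 2 = 0.1825 mol.
V = n × V_m = 0.1825 × 22.4 = 4.09 L.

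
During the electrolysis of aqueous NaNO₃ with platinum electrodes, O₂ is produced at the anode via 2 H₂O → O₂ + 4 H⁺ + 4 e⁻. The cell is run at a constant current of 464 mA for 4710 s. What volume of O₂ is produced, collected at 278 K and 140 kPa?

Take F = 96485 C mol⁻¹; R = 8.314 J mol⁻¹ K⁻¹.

0.0935 L

Q = I·t = 0.4640 A × 4710.0 s = 2185 C.
n(e⁻) = Q/F = 2185 / 96485 = 0.02265 mol.
4 electrons are transferred per O₂ molecule, so n(O₂) = 0.02265 / 4 = 0.005663 mol.
V = nRT/P = (0.005663 × 8.314 × 278) / (140 × 10³ Pa) = 9.35 × 10⁻⁵ m³ = 0.0935 L.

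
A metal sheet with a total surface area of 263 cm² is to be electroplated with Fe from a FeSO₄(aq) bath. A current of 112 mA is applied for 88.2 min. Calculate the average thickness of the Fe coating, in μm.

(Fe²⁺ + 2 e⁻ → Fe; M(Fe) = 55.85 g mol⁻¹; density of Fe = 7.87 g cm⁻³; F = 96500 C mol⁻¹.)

0.829 μm

Q = I·t = 0.1120 × 5292.0 = 592.7 C; n(e⁻) = 0.006142 mol.
n(Fe) = n(e⁻)/2 = 0.003071 mol, so m = 0.003071 × 55.85 = 0.1715 g.
Volume = m/ρ = 0.1715 / 7.87 = 0.02179 cm³.
Thickness = V/A = 0.02179 / 263 = 8.29 × 10⁻⁵ cm = 0.829 μm.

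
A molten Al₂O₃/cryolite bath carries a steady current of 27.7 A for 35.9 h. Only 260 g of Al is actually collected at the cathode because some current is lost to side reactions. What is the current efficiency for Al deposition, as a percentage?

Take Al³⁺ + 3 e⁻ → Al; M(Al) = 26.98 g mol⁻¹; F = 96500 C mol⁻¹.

Q = I·t = 27.70 × 129240 = 3580000 C; n(e⁻) = 3580000/96500 = 37.10 mol.
Theoretical n(Al) = n(e⁻)/3 = 12.37 mol, i.e. m_theo = 12.37 × 26.98 = 333.6 g.
Efficiency = m_actual / m_theo = 260 / 333.6 = 77.9 %.

77.9 %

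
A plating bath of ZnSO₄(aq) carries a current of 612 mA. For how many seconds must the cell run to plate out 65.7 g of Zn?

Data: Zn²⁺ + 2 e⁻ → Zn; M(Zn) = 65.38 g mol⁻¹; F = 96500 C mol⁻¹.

3.17 × 10⁵ s

n(Zn) = m/M = 65.7 / 65.38 = 1.005 mol.
Each Zn atom requires 2 electrons, so n(e⁻) = 2 × 1.005 = 2.010 mol.
Q = n(e⁻)·F = 2.010 × 96500 = 193900 C.
t = Q/I = 193900 / 0.6120 A = 316900 s.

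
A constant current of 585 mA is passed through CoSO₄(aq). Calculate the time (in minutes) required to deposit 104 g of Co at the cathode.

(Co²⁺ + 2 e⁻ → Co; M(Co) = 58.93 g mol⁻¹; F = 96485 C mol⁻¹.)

9700 min

n(Co) = m/M = 104 / 58.93 = 1.765 mol.
Each Co atom requires 2 electrons, so n(e⁻) = 2 × 1.765 = 3.530 mol.
Q = n(e⁻)·F = 3.530 × 96485 = 340600 C.
t = Q/I = 340600 / 0.5850 A = 582100 s = 9700 min.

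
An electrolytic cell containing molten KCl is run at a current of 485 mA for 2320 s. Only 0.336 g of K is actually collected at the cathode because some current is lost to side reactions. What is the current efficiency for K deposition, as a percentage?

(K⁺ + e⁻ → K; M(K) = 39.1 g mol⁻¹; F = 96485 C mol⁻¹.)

73.7 %

Q = I·t = 0.4850 × 2320.0 = 1125 C; n(e⁻) = 1125/96485 = 0.01166 mol.
Theoretical n(K) = n(e⁻)/1 = 0.01166 mol, i.e. m_theo = 0.01166 × 39.1 = 0.4560 g.
Efficiency = m_actual / m_theo = 0.336 / 0.4560 = 73.7 %.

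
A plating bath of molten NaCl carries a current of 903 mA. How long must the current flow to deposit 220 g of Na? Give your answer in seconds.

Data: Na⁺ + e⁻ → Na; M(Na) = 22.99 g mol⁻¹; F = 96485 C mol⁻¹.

n(Na) = m/M = 220 / 22.99 = 9.569 mol.
Each Na atom requires 1 electron, so n(e⁻) = 1 × 9.569 = 9.569 mol.
Q = n(e⁻)·F = 9.569 × 96485 = 923300 C.
t = Q/I = 923300 / 0.9030 A = 1022000 s.

1.02 × 10⁶ s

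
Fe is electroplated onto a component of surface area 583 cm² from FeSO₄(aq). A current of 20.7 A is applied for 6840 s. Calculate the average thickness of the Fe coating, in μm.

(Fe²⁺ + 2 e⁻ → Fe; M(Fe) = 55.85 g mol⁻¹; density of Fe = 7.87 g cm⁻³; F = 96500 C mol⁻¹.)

89.3 μm

Q = I·t = 20.70 × 6840.0 = 141600 C; n(e⁻) = 1.467 mol.
n(Fe) = n(e⁻)/2 = 0.7336 mol, so m = 0.7336 × 55.85 = 40.97 g.
Volume = m/ρ = 40.97 / 7.87 = 5.206 cm³.
Thickness = V/A = 5.206 / 583 = 0.00893 cm = 89.3 μm.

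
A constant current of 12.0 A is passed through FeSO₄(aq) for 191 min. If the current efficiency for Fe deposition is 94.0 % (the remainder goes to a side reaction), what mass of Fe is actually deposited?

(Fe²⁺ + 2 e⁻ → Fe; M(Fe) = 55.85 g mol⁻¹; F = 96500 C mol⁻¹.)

Q = I·t = 12.00 × 11460 = 137500 C.
n(e⁻) = 137500/96500 = 1.425 mol; theoretically n(Fe) = 1.425/2 = 0.7125 mol, m_theo = 39.80 g.
At 94.0 % efficiency, m_actual = 0.940 × 39.80 = 37.4 g.

37.4 g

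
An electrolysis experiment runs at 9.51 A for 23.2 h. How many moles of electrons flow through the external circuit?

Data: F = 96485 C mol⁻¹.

8.23 mol

Q = I·t = 9.510 A × 83520 s = 794300 C.
n(e⁻) = Q/F = 794300 / 96485 = 8.23 mol.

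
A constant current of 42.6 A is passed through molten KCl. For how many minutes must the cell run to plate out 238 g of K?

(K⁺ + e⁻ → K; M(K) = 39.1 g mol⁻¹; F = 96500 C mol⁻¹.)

230 min

n(K) = m/M = 238 / 39.1 = 6.087 mol.
Each K atom requires 1 electron, so n(e⁻) = 1 × 6.087 = 6.087 mol.
Q = n(e⁻)·F = 6.087 × 96500 = 587400 C.
t = Q/I = 587400 / 42.60 A = 13790 s = 230 min.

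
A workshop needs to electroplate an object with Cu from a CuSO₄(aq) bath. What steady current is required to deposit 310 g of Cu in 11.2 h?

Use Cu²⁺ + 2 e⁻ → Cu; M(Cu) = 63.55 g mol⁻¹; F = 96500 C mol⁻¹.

23.3 A

n(Cu) = 310 / 63.55 = 4.878 mol.
n(e⁻) = 2 × 4.878 = 9.756 mol.
Q = n(e⁻)·F = 9.756 × 96500 = 941500 C.
I = Q/t = 941500 / 40320 s = 23.3 A.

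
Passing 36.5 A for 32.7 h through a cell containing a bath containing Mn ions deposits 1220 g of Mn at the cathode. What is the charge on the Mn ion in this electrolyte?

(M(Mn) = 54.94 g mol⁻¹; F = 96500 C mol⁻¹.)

Q = I·t = 36.50 A × 117720 s = 4297000 C, so n(e⁻) = 4297000/96500 = 44.53 mol.
n(Mn) deposited = 1220 / 54.94 = 22.21 mol.
Electrons per atom = n(e⁻)/n(Mn) = 44.53 / 22.21 = 2.01 ≈ 2, so the ion is Mn²⁺.

+2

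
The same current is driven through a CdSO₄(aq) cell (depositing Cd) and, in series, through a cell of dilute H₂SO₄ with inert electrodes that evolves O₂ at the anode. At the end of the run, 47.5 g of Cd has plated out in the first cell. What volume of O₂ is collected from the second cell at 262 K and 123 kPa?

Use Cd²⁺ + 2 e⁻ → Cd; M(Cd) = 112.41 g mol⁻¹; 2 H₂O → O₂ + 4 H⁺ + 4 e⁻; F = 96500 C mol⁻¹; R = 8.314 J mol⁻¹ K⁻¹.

3.74 L

n(Cd) = 47.5 / 112.41 = 0.4226 mol, so n(e⁻) = 2 × 0.4226 = 0.8451 mol.
The cells are in series, so the same 0.8451 mol of electrons passes through the second cell.
2 H₂O → O₂ + 4 H⁺ + 4 e⁻ — 4 mol e⁻ per mol O₂, so n(O₂) = 0.8451/4 = 0.2113 mol.
V = nRT/P = (0.2113 × 8.314 × 262) / (123 × 10³) = 0.00374 m³ = 3.74 L.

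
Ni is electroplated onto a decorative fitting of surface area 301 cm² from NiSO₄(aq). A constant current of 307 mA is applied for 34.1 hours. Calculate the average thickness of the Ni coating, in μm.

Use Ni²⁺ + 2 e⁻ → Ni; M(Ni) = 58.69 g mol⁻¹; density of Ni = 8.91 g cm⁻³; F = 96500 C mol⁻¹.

42.7 μm

Q = I·t = 0.3070 × 122760 = 37690 C; n(e⁻) = 0.3905 mol.
n(Ni) = n(e⁻)/2 = 0.1953 mol, so m = 0.1953 × 58.69 = 11.46 g.
Volume = m/ρ = 11.46 / 8.91 = 1.286 cm³.
Thickness = V/A = 1.286 / 301 = 0.00427 cm = 42.7 μm.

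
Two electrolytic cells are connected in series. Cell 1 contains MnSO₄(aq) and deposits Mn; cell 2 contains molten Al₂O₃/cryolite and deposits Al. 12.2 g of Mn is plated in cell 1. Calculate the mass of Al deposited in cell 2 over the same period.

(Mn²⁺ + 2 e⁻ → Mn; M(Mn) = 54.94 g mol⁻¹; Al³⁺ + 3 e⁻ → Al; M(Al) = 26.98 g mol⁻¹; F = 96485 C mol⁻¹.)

3.99 g

n(Mn) = 12.2 / 54.94 = 0.2221 mol.
Since Mn²⁺ + 2 e⁻ → Mn, n(e⁻) passed = 2 × 0.2221 = 0.4441 mol.
Cells in series carry the same charge, so the same 0.4441 mol of electrons passes through cell 2.
Al³⁺ + 3 e⁻ → Al, so n(Al) = 0.4441 / 3 = 0.1480 mol.
m(Al) = 0.1480 × 26.98 = 3.99 g.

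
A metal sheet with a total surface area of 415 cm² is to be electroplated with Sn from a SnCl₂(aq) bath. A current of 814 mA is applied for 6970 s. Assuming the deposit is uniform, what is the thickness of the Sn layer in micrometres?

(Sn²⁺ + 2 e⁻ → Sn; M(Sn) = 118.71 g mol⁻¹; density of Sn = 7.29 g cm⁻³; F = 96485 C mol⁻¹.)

Q = I·t = 0.8140 × 6970.0 = 5674 C; n(e⁻) = 0.05880 mol.
n(Sn) = n(e⁻)/2 = 0.02940 mol, so m = 0.02940 × 118.71 = 3.490 g.
Volume = m/ρ = 3.490 / 7.29 = 0.4788 cm³.
Thickness = V/A = 0.4788 / 415 = 0.00115 cm = 11.5 μm.

11.5 μm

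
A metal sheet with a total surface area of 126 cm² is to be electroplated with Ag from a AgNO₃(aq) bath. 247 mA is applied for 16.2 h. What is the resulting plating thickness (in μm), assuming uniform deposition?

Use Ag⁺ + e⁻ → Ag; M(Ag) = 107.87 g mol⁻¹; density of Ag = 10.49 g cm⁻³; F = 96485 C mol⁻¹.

Q = I·t = 0.2470 × 58320 = 14410 C; n(e⁻) = 0.1493 mol.
n(Ag) = n(e⁻)/1 = 0.1493 mol, so m = 0.1493 × 107.87 = 16.10 g.
Volume = m/ρ = 16.10 / 10.49 = 1.535 cm³.
Thickness = V/A = 1.535 / 126 = 0.0122 cm = 122 μm.

122 μm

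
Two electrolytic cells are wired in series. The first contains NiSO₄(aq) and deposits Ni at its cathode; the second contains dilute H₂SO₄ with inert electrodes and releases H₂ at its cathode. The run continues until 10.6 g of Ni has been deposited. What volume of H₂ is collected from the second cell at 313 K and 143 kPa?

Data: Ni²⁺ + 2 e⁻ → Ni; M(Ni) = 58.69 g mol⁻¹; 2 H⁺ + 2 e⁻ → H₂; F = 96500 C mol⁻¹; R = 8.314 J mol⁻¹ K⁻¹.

n(Ni) = 10.6 / 58.69 = 0.1806 mol, so n(e⁻) = 2 × 0.1806 = 0.3612 mol.
The cells are in series, so the same 0.3612 mol of electrons passes through the second cell.
2 H⁺ + 2 e⁻ → H₂ — 2 mol e⁻ per mol H₂, so n(H₂) = 0.3612/2 = 0.1806 mol.
V = nRT/P = (0.1806 × 8.314 × 313) / (143 × 10³) = 0.00329 m³ = 3.29 L.

3.29 L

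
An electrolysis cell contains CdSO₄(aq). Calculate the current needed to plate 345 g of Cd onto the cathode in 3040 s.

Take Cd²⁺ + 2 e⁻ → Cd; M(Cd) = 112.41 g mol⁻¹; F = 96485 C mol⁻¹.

n(Cd) = 345 / 112.41 = 3.069 mol.
n(e⁻) = 2 × 3.069 = 6.138 mol.
Q = n(e⁻)·F = 6.138 × 96485 = 592200 C.
I = Q/t = 592200 / 3040.0 s = 195 A.

195 A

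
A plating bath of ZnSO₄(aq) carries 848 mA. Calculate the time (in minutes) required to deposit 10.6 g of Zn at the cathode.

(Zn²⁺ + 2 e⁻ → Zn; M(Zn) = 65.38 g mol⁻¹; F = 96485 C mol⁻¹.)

615 min

n(Zn) = m/M = 10.6 / 65.38 = 0.1621 mol.
Each Zn atom requires 2 electrons, so n(e⁻) = 2 × 0.1621 = 0.3243 mol.
Q = n(e⁻)·F = 0.3243 × 96485 = 31290 C.
t = Q/I = 31290 / 0.8480 A = 36890 s = 615 min.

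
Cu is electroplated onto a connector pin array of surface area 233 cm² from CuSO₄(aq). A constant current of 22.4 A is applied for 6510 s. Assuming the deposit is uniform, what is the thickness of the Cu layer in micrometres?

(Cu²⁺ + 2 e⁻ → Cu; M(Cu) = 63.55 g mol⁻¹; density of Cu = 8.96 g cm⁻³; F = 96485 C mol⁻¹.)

Q = I·t = 22.40 × 6510.0 = 145800 C; n(e⁻) = 1.511 mol.
n(Cu) = n(e⁻)/2 = 0.7557 mol, so m = 0.7557 × 63.55 = 48.02 g.
Volume = m/ρ = 48.02 / 8.96 = 5.360 cm³.
Thickness = V/A = 5.360 / 233 = 0.0230 cm = 230 μm.

230 μm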